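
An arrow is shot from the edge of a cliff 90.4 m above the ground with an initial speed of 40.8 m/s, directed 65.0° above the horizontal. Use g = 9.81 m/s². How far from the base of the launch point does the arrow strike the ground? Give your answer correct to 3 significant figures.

164 m

Components: v_x = 40.8 cos 65.0° = 17.24 m/s, v_y = 40.8 sin 65.0° = 36.98 m/s.
Vertical: 0 = 90.4 + 36.98 t − ½(9.81) t² ⇒ 4.905 t² − 36.98 t − 90.4 = 0.
t = [36.98 + √(1368 + 1774)] / 9.810 = 9.484 s.
Horizontal: R = v_x · t = 17.24 × 9.484 = 164 m.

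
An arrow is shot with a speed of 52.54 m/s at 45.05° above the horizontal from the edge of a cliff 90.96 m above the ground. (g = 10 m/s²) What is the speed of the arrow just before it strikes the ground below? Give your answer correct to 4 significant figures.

67.67 m/s

v_x = 52.54 cos 45.05° = 37.119 m/s is unchanged throughout.
For the vertical component, v_y² = v_y0² + 2 g h = (37.184)² + 2×10×90.96 = 3201.8, so |v_y| = 56.584 m/s.
Impact speed = √(v_x² + v_y²) = √(1377.8 + 3201.8) = 67.67 m/s.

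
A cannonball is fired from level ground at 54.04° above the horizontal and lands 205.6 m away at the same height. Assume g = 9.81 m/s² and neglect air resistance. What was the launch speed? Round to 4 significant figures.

46.06 m/s

On level ground, R = v₀² sin(2θ) / g, so v₀ = √(R g / sin 2θ).
sin(2 × 54.04°) = 0.9506.
v₀ = √(205.6 × 9.81 / 0.9506) = √2121.8 = 46.06 m/s.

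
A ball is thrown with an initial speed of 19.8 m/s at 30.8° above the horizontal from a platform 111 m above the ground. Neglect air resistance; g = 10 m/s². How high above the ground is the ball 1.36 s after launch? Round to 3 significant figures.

116 m

v_y0 = 19.8 sin 30.8° = 10.14 m/s.
y(t) = 111 + v_y0 t − ½ g t² = 111 + 10.14×1.36 − ½×10×1.36² = 116 m.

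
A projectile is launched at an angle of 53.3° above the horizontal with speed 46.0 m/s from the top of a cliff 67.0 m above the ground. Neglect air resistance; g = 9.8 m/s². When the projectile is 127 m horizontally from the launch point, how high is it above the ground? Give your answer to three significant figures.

v_x = 46.0 cos 53.3° = 27.49 m/s, v_y0 = 46.0 sin 53.3° = 36.88 m/s.
Time to reach x = 127 m: t = x / v_x = 127 / 27.49 = 4.620 s.
y = 67.0 + v_y0 t − ½ g t² = 67.0 + 36.88×4.620 − 4.900×4.620² = 133 m.

133 m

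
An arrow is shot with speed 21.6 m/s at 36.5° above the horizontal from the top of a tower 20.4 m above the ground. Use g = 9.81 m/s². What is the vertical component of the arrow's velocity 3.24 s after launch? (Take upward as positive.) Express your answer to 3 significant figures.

-18.9 m/s

Initial vertical component: v_y0 = 21.6 sin 36.5° = 12.85 m/s.
v_y(t) = v_y0 − g t = 12.85 − 9.81 × 3.24 = -18.9 m/s.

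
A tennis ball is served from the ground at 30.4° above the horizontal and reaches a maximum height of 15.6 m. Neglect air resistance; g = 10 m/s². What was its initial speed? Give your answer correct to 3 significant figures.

At maximum height v_y = 0, so (v₀ sin θ)² = 2 g H.
v₀ sin 30.4° = √(2 × 10 × 15.6) = 17.66 m/s.
v₀ = 17.66 / sin 30.4° = 17.66 / 0.5060 = 34.9 m/s.

34.9 m/s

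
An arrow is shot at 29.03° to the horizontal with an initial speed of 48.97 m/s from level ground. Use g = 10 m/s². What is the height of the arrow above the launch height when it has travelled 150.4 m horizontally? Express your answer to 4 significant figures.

v_x = 48.97 cos 29.03° = 42.818 m/s, v_y0 = 48.97 sin 29.03° = 23.764 m/s.
Time to reach x = 150.4 m: t = x / v_x = 150.4 / 42.818 = 3.5125 s.
y = v_y0 t − ½ g t² = 23.764×3.5125 − 5.000×3.5125² = 21.78 m.

21.78 m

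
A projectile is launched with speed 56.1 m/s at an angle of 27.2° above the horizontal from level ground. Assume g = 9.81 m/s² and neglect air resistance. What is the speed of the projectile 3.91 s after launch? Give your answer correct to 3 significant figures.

51.5 m/s

v_x = 56.1 cos 27.2° = 49.90 m/s (constant).
v_y(t) = 56.1 sin 27.2° − g t = 25.64 − 9.81 × 3.91 = -12.72 m/s.
Speed = √(v_x² + v_y²) = √(2490 + 161.8) = 51.5 m/s.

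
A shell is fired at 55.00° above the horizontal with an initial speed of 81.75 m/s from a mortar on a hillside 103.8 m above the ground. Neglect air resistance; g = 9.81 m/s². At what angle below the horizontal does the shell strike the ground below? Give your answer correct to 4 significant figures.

v_x = 81.75 cos 55.00° = 46.890 m/s.
At impact |v_y| = √(v_y0² + 2 g h) = √(66.966² + 2×9.81×103.8) = 80.753 m/s.
Angle below horizontal = arctan(|v_y| / v_x) = arctan(80.753 / 46.890) = 59.86°.

59.86°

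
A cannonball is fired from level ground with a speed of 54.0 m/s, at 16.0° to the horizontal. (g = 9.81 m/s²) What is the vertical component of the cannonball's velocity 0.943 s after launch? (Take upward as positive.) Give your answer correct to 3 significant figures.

5.63 m/s

Initial vertical component: v_y0 = 54.0 sin 16.0° = 14.88 m/s.
v_y(t) = v_y0 − g t = 14.88 − 9.81 × 0.943 = 5.63 m/s.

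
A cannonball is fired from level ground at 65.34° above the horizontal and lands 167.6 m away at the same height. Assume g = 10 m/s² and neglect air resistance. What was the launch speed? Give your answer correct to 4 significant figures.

47.01 m/s

On level ground, R = v₀² sin(2θ) / g, so v₀ = √(R g / sin 2θ).
sin(2 × 65.34°) = 0.7584.
v₀ = √(167.6 × 10 / 0.7584) = √2209.9 = 47.01 m/s.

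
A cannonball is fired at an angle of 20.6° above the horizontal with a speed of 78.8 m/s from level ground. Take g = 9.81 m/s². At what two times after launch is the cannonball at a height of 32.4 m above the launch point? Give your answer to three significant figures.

1.65 s and 4.00 s

v_y0 = 78.8 sin 20.6° = 27.73 m/s.
Set y = v_y0 t − ½ g t² = 32.4: 4.905 t² − 27.73 t + 32.4 = 0.
t = [27.73 ± √(769.0 − 635.7)] / 9.81 = (27.73 ± 11.55) / 9.81, giving t = 1.65 s or t = 4.00 s.
So the cannonball is at 32.4 m at t = 1.65 s (rising) and t = 4.00 s (falling).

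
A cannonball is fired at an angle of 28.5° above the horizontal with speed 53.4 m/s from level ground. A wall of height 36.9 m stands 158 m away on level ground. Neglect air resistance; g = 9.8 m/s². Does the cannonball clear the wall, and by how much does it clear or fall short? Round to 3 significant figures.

v_x = 53.4 cos 28.5° = 46.93 m/s; v_y0 = 53.4 sin 28.5° = 25.48 m/s.
Time to reach the wall: t = 158 / 46.93 = 3.367 s.
Height at that point: y = 25.48×3.367 − 4.900×3.367² = 30.24 m.
That is 36.9 − 30.24 = 6.66 m below the top of the wall, so the cannonball does not clear it.

No — it falls 6.66 m short of clearing the wall.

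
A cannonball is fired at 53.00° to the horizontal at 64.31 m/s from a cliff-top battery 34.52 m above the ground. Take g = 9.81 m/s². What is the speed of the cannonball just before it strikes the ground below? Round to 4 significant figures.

69.38 m/s

v_x = 64.31 cos 53.00° = 38.703 m/s is unchanged throughout.
For the vertical component, v_y² = v_y0² + 2 g h = (51.360)² + 2×9.81×34.52 = 3315.1, so |v_y| = 57.577 m/s.
Impact speed = √(v_x² + v_y²) = √(1497.9 + 3315.1) = 69.38 m/s.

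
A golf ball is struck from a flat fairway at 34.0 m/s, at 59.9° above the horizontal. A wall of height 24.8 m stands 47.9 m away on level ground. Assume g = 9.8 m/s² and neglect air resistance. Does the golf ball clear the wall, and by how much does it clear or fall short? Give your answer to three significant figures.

v_x = 34.0 cos 59.9° = 17.05 m/s; v_y0 = 34.0 sin 59.9° = 29.42 m/s.
Time to reach the wall: t = 47.9 / 17.05 = 2.809 s.
Height at that point: y = 29.42×2.809 − 4.900×2.809² = 43.98 m.
That is 43.98 − 24.8 = 19.2 m above the top of the wall, so the golf ball clears it.

Yes — it clears the wall by 19.2 m.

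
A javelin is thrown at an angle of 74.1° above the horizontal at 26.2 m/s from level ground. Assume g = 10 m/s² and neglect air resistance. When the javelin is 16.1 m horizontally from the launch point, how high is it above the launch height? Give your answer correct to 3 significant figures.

v_x = 26.2 cos 74.1° = 7.178 m/s, v_y0 = 26.2 sin 74.1° = 25.20 m/s.
Time to reach x = 16.1 m: t = x / v_x = 16.1 / 7.178 = 2.243 s.
y = v_y0 t − ½ g t² = 25.20×2.243 − 5.000×2.243² = 31.4 m.

31.4 m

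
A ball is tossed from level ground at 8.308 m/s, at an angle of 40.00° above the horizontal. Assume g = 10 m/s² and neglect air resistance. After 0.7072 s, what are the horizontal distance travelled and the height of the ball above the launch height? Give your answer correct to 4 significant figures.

v_x = 8.308 cos 40.00° = 6.3643 m/s; v_y0 = 8.308 sin 40.00° = 5.3403 m/s.
x = v_x t = 6.3643 × 0.7072 = 4.501 m.
y = v_y0 t − ½ g t² = 5.3403×0.7072 − 5.000×0.7072² = 1.276 m.

x = 4.501 m, y = 1.276 m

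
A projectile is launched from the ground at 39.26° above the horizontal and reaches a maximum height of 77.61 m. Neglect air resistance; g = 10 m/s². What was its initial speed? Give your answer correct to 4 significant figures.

62.26 m/s

At maximum height v_y = 0, so (v₀ sin θ)² = 2 g H.
v₀ sin 39.26° = √(2 × 10 × 77.61) = 39.398 m/s.
v₀ = 39.398 / sin 39.26° = 39.398 / 0.6328 = 62.26 m/s.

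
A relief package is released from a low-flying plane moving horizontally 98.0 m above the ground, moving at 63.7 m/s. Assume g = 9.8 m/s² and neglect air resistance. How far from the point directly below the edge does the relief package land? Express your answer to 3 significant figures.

Initial vertical velocity is zero, so the fall time comes from h = ½ g t²: t = √(2 × 98.0 / 9.8) = 4.472 s.
Horizontal motion is uniform at 63.7 m/s, so x = 63.7 × 4.472 = 285 m.

285 m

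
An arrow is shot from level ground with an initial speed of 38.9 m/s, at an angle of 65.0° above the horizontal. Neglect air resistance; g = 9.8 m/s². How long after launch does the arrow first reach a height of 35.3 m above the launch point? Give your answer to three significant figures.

1.20 s

v_y0 = 38.9 sin 65.0° = 35.26 m/s.
Set y = v_y0 t − ½ g t² = 35.3: 4.900 t² − 35.26 t + 35.3 = 0.
t = [35.26 ± √(1243 − 691.9)] / 9.8 = (35.26 ± 23.48) / 9.8, giving t = 1.20 s or t = 5.99 s.
The arrow is on the way up at the first time, so t = 1.20 s.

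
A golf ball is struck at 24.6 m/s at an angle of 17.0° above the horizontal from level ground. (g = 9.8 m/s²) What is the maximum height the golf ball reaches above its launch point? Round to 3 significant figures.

Vertical component of launch velocity: v_y = 24.6 sin 17.0° = 7.192 m/s.
At the highest point the vertical velocity is zero, so v_y² = 2 g h_max.
h_max = (7.192)² / (2 × 9.8) = 51.72 / 19.60 = 2.64 m.

2.64 m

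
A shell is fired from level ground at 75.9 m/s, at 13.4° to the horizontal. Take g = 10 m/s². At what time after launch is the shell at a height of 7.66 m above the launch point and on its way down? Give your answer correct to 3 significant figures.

3.01 s

v_y0 = 75.9 sin 13.4° = 17.59 m/s.
Set y = v_y0 t − ½ g t² = 7.66: 5.000 t² − 17.59 t + 7.66 = 0.
t = [17.59 ± √(309.4 − 153.2)] / 10 = (17.59 ± 12.50) / 10, giving t = 0.509 s or t = 3.01 s.
On the way down corresponds to the larger root: t = 3.01 s.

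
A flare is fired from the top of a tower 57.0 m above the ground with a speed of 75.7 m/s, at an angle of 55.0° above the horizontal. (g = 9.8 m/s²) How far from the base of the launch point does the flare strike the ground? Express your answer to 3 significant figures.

Components: v_x = 75.7 cos 55.0° = 43.42 m/s, v_y = 75.7 sin 55.0° = 62.01 m/s.
Vertical: 0 = 57.0 + 62.01 t − ½(9.8) t² ⇒ 4.900 t² − 62.01 t − 57.0 = 0.
t = [62.01 + √(3845 + 1117)] / 9.800 = 13.52 s.
Horizontal: R = v_x · t = 43.42 × 13.52 = 587 m.

587 m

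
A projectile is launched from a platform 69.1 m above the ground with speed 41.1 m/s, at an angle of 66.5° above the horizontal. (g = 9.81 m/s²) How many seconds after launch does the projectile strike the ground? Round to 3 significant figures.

Vertical component: v_y = 41.1 sin 66.5° = 37.69 m/s.
Taking up as positive with launch at y = 69.1 m, landing at y = 0: 0 = 69.1 + 37.69 t − ½(9.81) t².
Solving 4.905 t² − 37.69 t − 69.1 = 0 gives t = [37.69 + √(37.69² + 4·4.905·69.1)] / 9.810 = 9.21 s.

9.21 s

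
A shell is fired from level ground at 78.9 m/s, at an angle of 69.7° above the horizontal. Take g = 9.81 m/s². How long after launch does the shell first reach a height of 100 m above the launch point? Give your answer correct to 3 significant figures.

v_y0 = 78.9 sin 69.7° = 74.00 m/s.
Set y = v_y0 t − ½ g t² = 100: 4.905 t² − 74.00 t + 100 = 0.
t = [74.00 ± √(5476 − 1962)] / 9.81 = (74.00 ± 59.28) / 9.81, giving t = 1.50 s or t = 13.6 s.
The shell is on the way up at the first time, so t = 1.50 s.

1.50 s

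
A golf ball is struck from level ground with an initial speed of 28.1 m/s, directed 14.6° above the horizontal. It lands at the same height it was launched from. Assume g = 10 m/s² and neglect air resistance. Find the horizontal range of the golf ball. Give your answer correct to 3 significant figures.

38.5 m

For level ground, R = v₀² sin(2θ) / g.
sin(2 × 14.6°) = sin 29.20° = 0.4879.
R = (28.1)² × 0.4879 / 10 = 38.5 m.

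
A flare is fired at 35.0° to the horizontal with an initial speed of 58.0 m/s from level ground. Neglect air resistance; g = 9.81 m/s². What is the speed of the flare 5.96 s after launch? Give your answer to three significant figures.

53.8 m/s

v_x = 58.0 cos 35.0° = 47.51 m/s (constant).
v_y(t) = 58.0 sin 35.0° − g t = 33.27 − 9.81 × 5.96 = -25.20 m/s.
Speed = √(v_x² + v_y²) = √(2257 + 635.0) = 53.8 m/s.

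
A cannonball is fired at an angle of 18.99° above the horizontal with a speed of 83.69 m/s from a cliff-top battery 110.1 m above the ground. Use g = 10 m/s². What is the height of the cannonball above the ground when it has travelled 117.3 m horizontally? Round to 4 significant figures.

139.5 m

v_x = 83.69 cos 18.99° = 79.135 m/s, v_y0 = 83.69 sin 18.99° = 27.233 m/s.
Time to reach x = 117.3 m: t = x / v_x = 117.3 / 79.135 = 1.4823 s.
y = 110.1 + v_y0 t − ½ g t² = 110.1 + 27.233×1.4823 − 5.000×1.4823² = 139.5 m.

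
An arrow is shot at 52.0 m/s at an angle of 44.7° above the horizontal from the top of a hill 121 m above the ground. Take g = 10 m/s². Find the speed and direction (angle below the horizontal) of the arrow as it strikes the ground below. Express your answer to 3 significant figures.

71.6 m/s at 58.9° below the horizontal

v_x = 52.0 cos 44.7° = 36.96 m/s (constant).
|v_y| at impact = √((36.58)² + 2×10×121) = 61.30 m/s.
Speed = √(36.96² + 61.30²) = 71.6 m/s; angle = arctan(61.30/36.96) = 58.9° below horizontal.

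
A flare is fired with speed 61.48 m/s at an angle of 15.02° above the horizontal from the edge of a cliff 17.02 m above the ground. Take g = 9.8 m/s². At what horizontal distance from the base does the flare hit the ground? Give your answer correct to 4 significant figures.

Components: v_x = 61.48 cos 15.02° = 59.380 m/s, v_y = 61.48 sin 15.02° = 15.933 m/s.
Vertical: 0 = 17.02 + 15.933 t − ½(9.8) t² ⇒ 4.900 t² − 15.933 t − 17.02 = 0.
t = [15.933 + √(253.86 + 333.59)] / 9.800 = 4.0990 s.
Horizontal: R = v_x · t = 59.380 × 4.0990 = 243.4 m.

243.4 m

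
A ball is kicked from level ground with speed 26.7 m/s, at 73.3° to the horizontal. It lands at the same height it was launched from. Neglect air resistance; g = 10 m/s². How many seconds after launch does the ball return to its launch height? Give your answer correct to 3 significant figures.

Vertical component: v_y = 26.7 sin 73.3° = 25.57 m/s.
For a projectile landing at launch height, time of flight is t = 2 v_y / g = 2 × 25.57 / 10 = 5.11 s.

5.11 s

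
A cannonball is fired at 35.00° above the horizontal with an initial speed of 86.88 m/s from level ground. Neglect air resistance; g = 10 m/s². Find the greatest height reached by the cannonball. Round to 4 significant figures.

Vertical component of launch velocity: v_y = 86.88 sin 35.00° = 49.832 m/s.
At the highest point the vertical velocity is zero, so v_y² = 2 g h_max.
h_max = (49.832)² / (2 × 10) = 2483.2 / 20.00 = 124.2 m.

124.2 m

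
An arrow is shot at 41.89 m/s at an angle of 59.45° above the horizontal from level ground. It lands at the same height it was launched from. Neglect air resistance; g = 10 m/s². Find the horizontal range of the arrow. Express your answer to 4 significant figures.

Components: v_x = 41.89 cos 59.45° = 21.292 m/s, v_y = 41.89 sin 59.45° = 36.075 m/s.
Time of flight (same landing height): t = 2 v_y / g = 2 × 36.075 / 10 = 7.2150 s.
Range: R = v_x · t = 21.292 × 7.2150 = 153.6 m.

153.6 m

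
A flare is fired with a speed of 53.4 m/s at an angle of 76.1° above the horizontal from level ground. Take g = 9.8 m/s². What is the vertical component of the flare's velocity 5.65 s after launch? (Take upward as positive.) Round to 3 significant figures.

-3.53 m/s

Initial vertical component: v_y0 = 53.4 sin 76.1° = 51.84 m/s.
v_y(t) = v_y0 − g t = 51.84 − 9.8 × 5.65 = -3.53 m/s.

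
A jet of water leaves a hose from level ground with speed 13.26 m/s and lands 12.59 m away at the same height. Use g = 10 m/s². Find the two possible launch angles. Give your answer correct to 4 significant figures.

Level-ground range: R = v₀² sin(2θ)/g ⇒ sin 2θ = R g / v₀² = 12.59×10/13.26² = 0.7160.
2θ = arcsin(0.7160) = 45.725° or 180° − 45.725° = 134.275°.
So θ = 22.86° or θ = 67.14°.

22.86° and 67.14°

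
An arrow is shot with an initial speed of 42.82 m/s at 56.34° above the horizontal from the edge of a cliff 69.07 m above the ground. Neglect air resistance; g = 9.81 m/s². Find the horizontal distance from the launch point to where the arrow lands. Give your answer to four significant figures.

Components: v_x = 42.82 cos 56.34° = 23.734 m/s, v_y = 42.82 sin 56.34° = 35.641 m/s.
Vertical: 0 = 69.07 + 35.641 t − ½(9.81) t² ⇒ 4.905 t² − 35.641 t − 69.07 = 0.
t = [35.641 + √(1270.3 + 1355.2)] / 9.810 = 8.8563 s.
Horizontal: R = v_x · t = 23.734 × 8.8563 = 210.2 m.

210.2 m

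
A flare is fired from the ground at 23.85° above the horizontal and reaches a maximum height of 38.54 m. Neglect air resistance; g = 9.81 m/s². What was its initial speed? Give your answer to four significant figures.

At maximum height v_y = 0, so (v₀ sin θ)² = 2 g H.
v₀ sin 23.85° = √(2 × 9.81 × 38.54) = 27.498 m/s.
v₀ = 27.498 / sin 23.85° = 27.498 / 0.4043 = 68.01 m/s.

68.01 m/s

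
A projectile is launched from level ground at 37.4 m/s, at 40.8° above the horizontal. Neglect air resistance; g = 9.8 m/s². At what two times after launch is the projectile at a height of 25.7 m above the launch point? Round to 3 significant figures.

v_y0 = 37.4 sin 40.8° = 24.44 m/s.
Set y = v_y0 t − ½ g t² = 25.7: 4.900 t² − 24.44 t + 25.7 = 0.
t = [24.44 ± √(597.3 − 503.7)] / 9.8 = (24.44 ± 9.675) / 9.8, giving t = 1.51 s or t = 3.48 s.
So the projectile is at 25.7 m at t = 1.51 s (rising) and t = 3.48 s (falling).

1.51 s and 3.48 s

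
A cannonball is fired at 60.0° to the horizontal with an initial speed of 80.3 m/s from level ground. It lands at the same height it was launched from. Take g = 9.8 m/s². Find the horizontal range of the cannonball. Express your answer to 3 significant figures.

570 m

Components: v_x = 80.3 cos 60.0° = 40.15 m/s, v_y = 80.3 sin 60.0° = 69.54 m/s.
Time of flight (same landing height): t = 2 v_y / g = 2 × 69.54 / 9.8 = 14.19 s.
Range: R = v_x · t = 40.15 × 14.19 = 570 m.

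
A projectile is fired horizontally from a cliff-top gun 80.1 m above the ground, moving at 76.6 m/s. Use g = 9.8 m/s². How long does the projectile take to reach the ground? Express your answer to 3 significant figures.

4.04 s

The horizontal speed doesn't affect the fall. With v_y0 = 0, h = ½ g t².
t = √(2 × 80.1 / 9.8) = √16.35 = 4.04 s.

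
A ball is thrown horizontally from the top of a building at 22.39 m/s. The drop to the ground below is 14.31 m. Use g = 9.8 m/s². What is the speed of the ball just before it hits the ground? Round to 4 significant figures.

27.96 m/s

Fall time: t = √(2 × 14.31 / 9.8) = 1.7089 s.
At impact: v_x = 22.39 m/s (unchanged), v_y = g t = 9.8 × 1.7089 = 16.747 m/s.
Speed = √(v_x² + v_y²) = √(501.31 + 280.46) = 27.96 m/s.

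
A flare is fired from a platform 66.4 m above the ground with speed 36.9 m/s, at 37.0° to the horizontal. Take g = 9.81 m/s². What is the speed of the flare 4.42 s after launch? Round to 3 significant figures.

36.3 m/s

v_x = 36.9 cos 37.0° = 29.47 m/s (constant).
v_y(t) = 36.9 sin 37.0° − g t = 22.21 − 9.81 × 4.42 = -21.15 m/s.
Speed = √(v_x² + v_y²) = √(868.5 + 447.3) = 36.3 m/s.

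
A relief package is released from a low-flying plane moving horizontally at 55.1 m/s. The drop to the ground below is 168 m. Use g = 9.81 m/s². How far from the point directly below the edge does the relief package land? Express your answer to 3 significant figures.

Initial vertical velocity is zero, so the fall time comes from h = ½ g t²: t = √(2 × 168 / 9.81) = 5.852 s.
Horizontal motion is uniform at 55.1 m/s, so x = 55.1 × 5.852 = 322 m.

322 m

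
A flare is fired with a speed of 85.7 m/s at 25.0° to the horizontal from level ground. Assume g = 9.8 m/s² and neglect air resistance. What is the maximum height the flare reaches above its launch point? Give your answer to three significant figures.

66.9 m

Vertical component of launch velocity: v_y = 85.7 sin 25.0° = 36.22 m/s.
At the highest point the vertical velocity is zero, so v_y² = 2 g h_max.
h_max = (36.22)² / (2 × 9.8) = 1312 / 19.60 = 66.9 m.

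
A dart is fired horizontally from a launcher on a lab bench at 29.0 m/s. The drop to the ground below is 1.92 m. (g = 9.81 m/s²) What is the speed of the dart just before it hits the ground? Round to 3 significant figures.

29.6 m/s

Fall time: t = √(2 × 1.92 / 9.81) = 0.6256 s.
At impact: v_x = 29.0 m/s (unchanged), v_y = g t = 9.81 × 0.6256 = 6.137 m/s.
Speed = √(v_x² + v_y²) = √(841.0 + 37.66) = 29.6 m/s.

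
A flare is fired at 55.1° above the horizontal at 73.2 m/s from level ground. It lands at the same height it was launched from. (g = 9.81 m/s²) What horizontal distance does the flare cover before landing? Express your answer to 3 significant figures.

For level ground, R = v₀² sin(2θ) / g.
sin(2 × 55.1°) = sin 110.2° = 0.9385.
R = (73.2)² × 0.9385 / 9.81 = 513 m.

513 m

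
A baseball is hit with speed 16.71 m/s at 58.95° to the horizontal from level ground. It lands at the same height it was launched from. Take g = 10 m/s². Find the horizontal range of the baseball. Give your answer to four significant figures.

24.68 m

For level ground, R = v₀² sin(2θ) / g.
sin(2 × 58.95°) = sin 117.90° = 0.8838.
R = (16.71)² × 0.8838 / 10 = 24.68 m.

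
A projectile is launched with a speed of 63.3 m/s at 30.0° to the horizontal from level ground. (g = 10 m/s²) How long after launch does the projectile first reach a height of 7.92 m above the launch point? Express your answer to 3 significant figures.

0.261 s

v_y0 = 63.3 sin 30.0° = 31.65 m/s.
Set y = v_y0 t − ½ g t² = 7.92: 5.000 t² − 31.65 t + 7.92 = 0.
t = [31.65 ± √(1002 − 158.4)] / 10 = (31.65 ± 29.04) / 10, giving t = 0.261 s or t = 6.07 s.
The projectile is on the way up at the first time, so t = 0.261 s.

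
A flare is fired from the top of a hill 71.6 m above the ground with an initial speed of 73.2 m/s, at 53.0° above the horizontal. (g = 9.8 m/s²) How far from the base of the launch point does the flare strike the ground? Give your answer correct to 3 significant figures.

Components: v_x = 73.2 cos 53.0° = 44.05 m/s, v_y = 73.2 sin 53.0° = 58.46 m/s.
Vertical: 0 = 71.6 + 58.46 t − ½(9.8) t² ⇒ 4.900 t² − 58.46 t − 71.6 = 0.
t = [58.46 + √(3418 + 1403)] / 9.800 = 13.05 s.
Horizontal: R = v_x · t = 44.05 × 13.05 = 575 m.

575 m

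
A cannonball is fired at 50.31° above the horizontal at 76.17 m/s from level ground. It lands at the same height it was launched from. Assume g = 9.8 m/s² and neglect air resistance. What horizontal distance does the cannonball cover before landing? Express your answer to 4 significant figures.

Components: v_x = 76.17 cos 50.31° = 48.645 m/s, v_y = 76.17 sin 50.31° = 58.614 m/s.
Time of flight (same landing height): t = 2 v_y / g = 2 × 58.614 / 9.8 = 11.962 s.
Range: R = v_x · t = 48.645 × 11.962 = 581.9 m.

581.9 m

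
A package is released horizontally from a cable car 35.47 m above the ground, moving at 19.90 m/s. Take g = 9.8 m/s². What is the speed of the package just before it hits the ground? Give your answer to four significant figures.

Fall time: t = √(2 × 35.47 / 9.8) = 2.6905 s.
At impact: v_x = 19.90 m/s (unchanged), v_y = g t = 9.8 × 2.6905 = 26.367 m/s.
Speed = √(v_x² + v_y²) = √(396.01 + 695.22) = 33.03 m/s.

33.03 m/s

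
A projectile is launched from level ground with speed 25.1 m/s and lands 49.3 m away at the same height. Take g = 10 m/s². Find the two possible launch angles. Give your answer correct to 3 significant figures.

Level-ground range: R = v₀² sin(2θ)/g ⇒ sin 2θ = R g / v₀² = 49.3×10/25.1² = 0.7825.
2θ = arcsin(0.7825) = 51.49° or 180° − 51.49° = 128.51°.
So θ = 25.7° or θ = 64.3°.

25.7° and 64.3°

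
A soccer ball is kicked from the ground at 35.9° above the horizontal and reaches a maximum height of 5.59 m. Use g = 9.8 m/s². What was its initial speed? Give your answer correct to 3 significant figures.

17.9 m/s

At maximum height v_y = 0, so (v₀ sin θ)² = 2 g H.
v₀ sin 35.9° = √(2 × 9.8 × 5.59) = 10.47 m/s.
v₀ = 10.47 / sin 35.9° = 10.47 / 0.5864 = 17.9 m/s.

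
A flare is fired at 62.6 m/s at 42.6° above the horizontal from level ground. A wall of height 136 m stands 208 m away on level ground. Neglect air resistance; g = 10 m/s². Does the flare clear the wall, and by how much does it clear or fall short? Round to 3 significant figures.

v_x = 62.6 cos 42.6° = 46.08 m/s; v_y0 = 62.6 sin 42.6° = 42.37 m/s.
Time to reach the wall: t = 208 / 46.08 = 4.514 s.
Height at that point: y = 42.37×4.514 − 5.000×4.514² = 89.38 m.
That is 136 − 89.38 = 46.6 m below the top of the wall, so the flare does not clear it.

No — it falls 46.6 m short of clearing the wall.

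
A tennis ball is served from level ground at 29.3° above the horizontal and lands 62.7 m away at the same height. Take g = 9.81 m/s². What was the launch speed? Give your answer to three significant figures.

26.8 m/s

On level ground, R = v₀² sin(2θ) / g, so v₀ = √(R g / sin 2θ).
sin(2 × 29.3°) = 0.8536.
v₀ = √(62.7 × 9.81 / 0.8536) = √720.6 = 26.8 m/s.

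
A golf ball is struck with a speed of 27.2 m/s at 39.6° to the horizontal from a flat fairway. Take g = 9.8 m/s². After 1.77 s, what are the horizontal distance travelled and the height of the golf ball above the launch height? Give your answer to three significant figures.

x = 37.1 m, y = 15.3 m

v_x = 27.2 cos 39.6° = 20.96 m/s; v_y0 = 27.2 sin 39.6° = 17.34 m/s.
x = v_x t = 20.96 × 1.77 = 37.1 m.
y = v_y0 t − ½ g t² = 17.34×1.77 − 4.900×1.77² = 15.3 m.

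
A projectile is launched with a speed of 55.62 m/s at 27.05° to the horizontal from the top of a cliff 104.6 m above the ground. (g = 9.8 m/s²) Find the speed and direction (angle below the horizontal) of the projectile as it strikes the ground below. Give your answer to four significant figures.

v_x = 55.62 cos 27.05° = 49.536 m/s (constant).
|v_y| at impact = √((25.294)² + 2×9.8×104.6) = 51.865 m/s.
Speed = √(49.536² + 51.865²) = 71.72 m/s; angle = arctan(51.865/49.536) = 46.32° below horizontal.

71.72 m/s at 46.32° below the horizontal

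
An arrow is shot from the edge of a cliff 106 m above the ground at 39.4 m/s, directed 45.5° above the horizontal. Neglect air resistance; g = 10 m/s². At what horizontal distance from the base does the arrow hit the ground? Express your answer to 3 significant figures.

Components: v_x = 39.4 cos 45.5° = 27.62 m/s, v_y = 39.4 sin 45.5° = 28.10 m/s.
Vertical: 0 = 106 + 28.10 t − ½(10) t² ⇒ 5.000 t² − 28.10 t − 106 = 0.
t = [28.10 + √(789.6 + 2120)] / 10.00 = 8.204 s.
Horizontal: R = v_x · t = 27.62 × 8.204 = 227 m.

227 m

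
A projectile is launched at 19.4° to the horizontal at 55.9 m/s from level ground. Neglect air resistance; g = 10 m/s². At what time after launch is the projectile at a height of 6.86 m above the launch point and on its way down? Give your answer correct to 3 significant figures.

3.30 s

v_y0 = 55.9 sin 19.4° = 18.57 m/s.
Set y = v_y0 t − ½ g t² = 6.86: 5.000 t² − 18.57 t + 6.86 = 0.
t = [18.57 ± √(344.8 − 137.2)] / 10 = (18.57 ± 14.41) / 10, giving t = 0.416 s or t = 3.30 s.
On the way down corresponds to the larger root: t = 3.30 s.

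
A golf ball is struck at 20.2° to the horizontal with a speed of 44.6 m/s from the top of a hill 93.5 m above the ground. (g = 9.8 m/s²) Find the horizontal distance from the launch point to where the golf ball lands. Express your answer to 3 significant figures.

260 m

Components: v_x = 44.6 cos 20.2° = 41.86 m/s, v_y = 44.6 sin 20.2° = 15.40 m/s.
Vertical: 0 = 93.5 + 15.40 t − ½(9.8) t² ⇒ 4.900 t² − 15.40 t − 93.5 = 0.
t = [15.40 + √(237.2 + 1833)] / 9.800 = 6.214 s.
Horizontal: R = v_x · t = 41.86 × 6.214 = 260 m.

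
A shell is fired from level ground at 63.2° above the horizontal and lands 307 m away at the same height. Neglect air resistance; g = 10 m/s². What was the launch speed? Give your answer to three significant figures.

61.8 m/s

On level ground, R = v₀² sin(2θ) / g, so v₀ = √(R g / sin 2θ).
sin(2 × 63.2°) = 0.8049.
v₀ = √(307 × 10 / 0.8049) = √3814 = 61.8 m/s.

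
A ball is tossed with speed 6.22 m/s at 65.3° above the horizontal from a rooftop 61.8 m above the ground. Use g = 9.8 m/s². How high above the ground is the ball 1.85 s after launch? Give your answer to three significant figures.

55.5 m

v_y0 = 6.22 sin 65.3° = 5.651 m/s.
y(t) = 61.8 + v_y0 t − ½ g t² = 61.8 + 5.651×1.85 − ½×9.8×1.85² = 55.5 m.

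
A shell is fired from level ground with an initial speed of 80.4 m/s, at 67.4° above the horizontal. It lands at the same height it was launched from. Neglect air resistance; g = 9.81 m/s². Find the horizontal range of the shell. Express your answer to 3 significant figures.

For level ground, R = v₀² sin(2θ) / g.
sin(2 × 67.4°) = sin 134.8° = 0.7096.
R = (80.4)² × 0.7096 / 9.81 = 468 m.

468 m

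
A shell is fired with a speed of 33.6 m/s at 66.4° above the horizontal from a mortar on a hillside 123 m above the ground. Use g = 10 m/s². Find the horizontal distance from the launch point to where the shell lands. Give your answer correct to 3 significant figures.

Components: v_x = 33.6 cos 66.4° = 13.45 m/s, v_y = 33.6 sin 66.4° = 30.79 m/s.
Vertical: 0 = 123 + 30.79 t − ½(10) t² ⇒ 5.000 t² − 30.79 t − 123 = 0.
t = [30.79 + √(948.0 + 2460)] / 10.00 = 8.917 s.
Horizontal: R = v_x · t = 13.45 × 8.917 = 120 m.

120 m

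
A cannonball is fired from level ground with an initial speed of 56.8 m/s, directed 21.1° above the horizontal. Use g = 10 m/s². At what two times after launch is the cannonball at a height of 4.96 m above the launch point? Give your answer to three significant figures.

v_y0 = 56.8 sin 21.1° = 20.45 m/s.
Set y = v_y0 t − ½ g t² = 4.96: 5.000 t² − 20.45 t + 4.96 = 0.
t = [20.45 ± √(418.2 − 99.20)] / 10 = (20.45 ± 17.86) / 10, giving t = 0.259 s or t = 3.83 s.
So the cannonball is at 4.96 m at t = 0.259 s (rising) and t = 3.83 s (falling).

0.259 s and 3.83 s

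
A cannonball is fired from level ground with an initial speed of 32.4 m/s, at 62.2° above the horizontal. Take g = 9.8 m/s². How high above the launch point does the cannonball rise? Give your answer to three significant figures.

Vertical component of launch velocity: v_y = 32.4 sin 62.2° = 28.66 m/s.
At the highest point the vertical velocity is zero, so v_y² = 2 g h_max.
h_max = (28.66)² / (2 × 9.8) = 821.4 / 19.60 = 41.9 m.

41.9 m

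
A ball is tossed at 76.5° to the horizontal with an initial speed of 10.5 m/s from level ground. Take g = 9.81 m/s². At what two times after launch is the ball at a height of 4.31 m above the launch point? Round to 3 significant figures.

v_y0 = 10.5 sin 76.5° = 10.21 m/s.
Set y = v_y0 t − ½ g t² = 4.31: 4.905 t² − 10.21 t + 4.31 = 0.
t = [10.21 ± √(104.2 − 84.56)] / 9.81 = (10.21 ± 4.432) / 9.81, giving t = 0.589 s or t = 1.49 s.
So the ball is at 4.31 m at t = 0.589 s (rising) and t = 1.49 s (falling).

0.589 s and 1.49 s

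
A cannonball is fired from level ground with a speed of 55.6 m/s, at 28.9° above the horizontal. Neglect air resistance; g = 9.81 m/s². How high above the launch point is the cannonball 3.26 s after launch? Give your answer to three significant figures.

35.5 m

v_y0 = 55.6 sin 28.9° = 26.87 m/s.
y(t) = v_y0 t − ½ g t² = 26.87×3.26 − 4.905×3.26² = 35.5 m.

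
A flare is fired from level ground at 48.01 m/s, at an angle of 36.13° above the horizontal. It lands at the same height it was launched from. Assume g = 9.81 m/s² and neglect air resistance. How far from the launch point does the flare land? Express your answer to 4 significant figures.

223.8 m

Components: v_x = 48.01 cos 36.13° = 38.777 m/s, v_y = 48.01 sin 36.13° = 28.308 m/s.
Time of flight (same landing height): t = 2 v_y / g = 2 × 28.308 / 9.81 = 5.7713 s.
Range: R = v_x · t = 38.777 × 5.7713 = 223.8 m.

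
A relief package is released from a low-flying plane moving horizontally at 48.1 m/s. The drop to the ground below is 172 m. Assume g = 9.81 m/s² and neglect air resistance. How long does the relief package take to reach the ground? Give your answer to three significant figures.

5.92 s

The horizontal speed doesn't affect the fall. With v_y0 = 0, h = ½ g t².
t = √(2 × 172 / 9.81) = √35.07 = 5.92 s.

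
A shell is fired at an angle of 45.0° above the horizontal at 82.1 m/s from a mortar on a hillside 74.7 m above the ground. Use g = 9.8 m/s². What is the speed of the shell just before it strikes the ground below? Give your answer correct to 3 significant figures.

90.6 m/s

v_x = 82.1 cos 45.0° = 58.05 m/s is unchanged throughout.
For the vertical component, v_y² = v_y0² + 2 g h = (58.05)² + 2×9.8×74.7 = 4834, so |v_y| = 69.53 m/s.
Impact speed = √(v_x² + v_y²) = √(3370 + 4834) = 90.6 m/s.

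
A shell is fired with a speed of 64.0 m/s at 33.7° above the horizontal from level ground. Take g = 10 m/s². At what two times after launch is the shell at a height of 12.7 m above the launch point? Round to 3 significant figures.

v_y0 = 64.0 sin 33.7° = 35.51 m/s.
Set y = v_y0 t − ½ g t² = 12.7: 5.000 t² − 35.51 t + 12.7 = 0.
t = [35.51 ± √(1261 − 254.0)] / 10 = (35.51 ± 31.73) / 10, giving t = 0.378 s or t = 6.72 s.
So the shell is at 12.7 m at t = 0.378 s (rising) and t = 6.72 s (falling).

0.378 s and 6.72 s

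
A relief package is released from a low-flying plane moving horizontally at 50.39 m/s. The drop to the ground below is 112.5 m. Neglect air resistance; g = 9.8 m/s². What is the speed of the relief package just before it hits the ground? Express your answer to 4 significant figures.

Fall time: t = √(2 × 112.5 / 9.8) = 4.7916 s.
At impact: v_x = 50.39 m/s (unchanged), v_y = g t = 9.8 × 4.7916 = 46.958 m/s.
Speed = √(v_x² + v_y²) = √(2539.2 + 2205.1) = 68.88 m/s.

68.88 m/s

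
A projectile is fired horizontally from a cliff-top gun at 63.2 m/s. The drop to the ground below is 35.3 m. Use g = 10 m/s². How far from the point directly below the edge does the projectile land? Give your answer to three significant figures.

Initial vertical velocity is zero, so the fall time comes from h = ½ g t²: t = √(2 × 35.3 / 10) = 2.657 s.
Horizontal motion is uniform at 63.2 m/s, so x = 63.2 × 2.657 = 168 m.

168 m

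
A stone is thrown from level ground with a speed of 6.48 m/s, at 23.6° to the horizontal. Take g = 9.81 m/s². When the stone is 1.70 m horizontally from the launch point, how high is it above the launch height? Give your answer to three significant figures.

0.341 m

v_x = 6.48 cos 23.6° = 5.938 m/s, v_y0 = 6.48 sin 23.6° = 2.594 m/s.
Time to reach x = 1.70 m: t = x / v_x = 1.70 / 5.938 = 0.2863 s.
y = v_y0 t − ½ g t² = 2.594×0.2863 − 4.905×0.2863² = 0.341 m.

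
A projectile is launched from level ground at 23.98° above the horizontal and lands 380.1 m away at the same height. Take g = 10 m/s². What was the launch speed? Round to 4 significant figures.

On level ground, R = v₀² sin(2θ) / g, so v₀ = √(R g / sin 2θ).
sin(2 × 23.98°) = 0.7427.
v₀ = √(380.1 × 10 / 0.7427) = √5117.8 = 71.54 m/s.

71.54 m/s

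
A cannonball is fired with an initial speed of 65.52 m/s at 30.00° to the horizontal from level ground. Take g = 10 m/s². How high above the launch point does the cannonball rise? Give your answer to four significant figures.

Vertical component of launch velocity: v_y = 65.52 sin 30.00° = 32.760 m/s.
At the highest point the vertical velocity is zero, so v_y² = 2 g h_max.
h_max = (32.760)² / (2 × 10) = 1073.2 / 20.00 = 53.66 m.

53.66 m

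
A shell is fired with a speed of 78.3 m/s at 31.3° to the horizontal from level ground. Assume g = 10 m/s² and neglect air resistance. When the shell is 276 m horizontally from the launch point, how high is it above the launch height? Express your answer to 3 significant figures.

82.7 m

v_x = 78.3 cos 31.3° = 66.90 m/s, v_y0 = 78.3 sin 31.3° = 40.68 m/s.
Time to reach x = 276 m: t = x / v_x = 276 / 66.90 = 4.126 s.
y = v_y0 t − ½ g t² = 40.68×4.126 − 5.000×4.126² = 82.7 m.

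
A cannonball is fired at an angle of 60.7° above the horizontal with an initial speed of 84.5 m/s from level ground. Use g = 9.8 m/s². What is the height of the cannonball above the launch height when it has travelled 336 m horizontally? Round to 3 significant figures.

275 m

v_x = 84.5 cos 60.7° = 41.35 m/s, v_y0 = 84.5 sin 60.7° = 73.69 m/s.
Time to reach x = 336 m: t = x / v_x = 336 / 41.35 = 8.126 s.
y = v_y0 t − ½ g t² = 73.69×8.126 − 4.900×8.126² = 275 m.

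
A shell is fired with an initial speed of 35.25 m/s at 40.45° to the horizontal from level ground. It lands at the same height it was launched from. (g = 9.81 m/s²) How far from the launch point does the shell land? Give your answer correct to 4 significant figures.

Components: v_x = 35.25 cos 40.45° = 26.824 m/s, v_y = 35.25 sin 40.45° = 22.870 m/s.
Time of flight (same landing height): t = 2 v_y / g = 2 × 22.870 / 9.81 = 4.6626 s.
Range: R = v_x · t = 26.824 × 4.6626 = 125.1 m.

125.1 m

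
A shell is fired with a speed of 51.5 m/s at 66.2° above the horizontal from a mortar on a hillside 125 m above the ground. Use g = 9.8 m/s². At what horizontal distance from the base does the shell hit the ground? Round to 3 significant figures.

245 m

Components: v_x = 51.5 cos 66.2° = 20.78 m/s, v_y = 51.5 sin 66.2° = 47.12 m/s.
Vertical: 0 = 125 + 47.12 t − ½(9.8) t² ⇒ 4.900 t² − 47.12 t − 125 = 0.
t = [47.12 + √(2220 + 2450)] / 9.800 = 11.78 s.
Horizontal: R = v_x · t = 20.78 × 11.78 = 245 m.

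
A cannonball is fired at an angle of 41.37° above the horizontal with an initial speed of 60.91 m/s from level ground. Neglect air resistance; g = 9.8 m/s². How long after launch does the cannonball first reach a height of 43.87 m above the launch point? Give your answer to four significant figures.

v_y0 = 60.91 sin 41.37° = 40.257 m/s.
Set y = v_y0 t − ½ g t² = 43.87: 4.900 t² − 40.257 t + 43.87 = 0.
t = [40.257 ± √(1620.6 − 859.85)] / 9.8 = (40.257 ± 27.582) / 9.8, giving t = 1.293 s or t = 6.922 s.
The cannonball is on the way up at the first time, so t = 1.293 s.

1.293 s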